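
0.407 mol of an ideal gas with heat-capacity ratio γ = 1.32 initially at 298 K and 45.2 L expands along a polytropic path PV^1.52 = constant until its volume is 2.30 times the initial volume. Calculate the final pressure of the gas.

6.29 kPa

P₁ = nRT₁/V₁ = 0.407×8.314×298/45.2 = 22.3 kPa.
Polytropic n=1.52: T₂ = T₁(V₁/V₂)^(n−1) = 298×(0.435)^0.52 = 193 K; P₂ = P₁(V₁/V₂)^n = 6.29 kPa.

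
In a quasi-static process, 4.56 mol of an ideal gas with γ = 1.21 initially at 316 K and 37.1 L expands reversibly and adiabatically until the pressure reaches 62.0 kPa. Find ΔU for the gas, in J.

-14200 J

P₁ = nRT₁/V₁ = 4.56×8.314×316/37.1 = 323 kPa.
Adiabatic: T₂/T₁ = (P₂/P₁)^((γ−1)/γ) ⇒ T₂ = 316×(0.192)^0.174 = 237 K; V₂ = 145 L.
For an ideal gas ΔU = nCvΔT with Cv = R/(γ−1) = 39.6 J/(mol·K).
ΔU = 4.56×39.6×(237−316) = -14200 J.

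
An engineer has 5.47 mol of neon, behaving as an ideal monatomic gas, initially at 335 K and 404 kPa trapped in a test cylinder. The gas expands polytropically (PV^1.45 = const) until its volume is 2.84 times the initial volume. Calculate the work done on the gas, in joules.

-12700 J

V₁ = nRT₁/P₁ = 5.47×8.314×335/404 = 37.7 L.
Polytropic n=1.45: T₂ = T₁(V₁/V₂)^(n−1) = 335×(0.352)^0.45 = 209 K; P₂ = P₁(V₁/V₂)^n = 88.9 kPa.
W = (P₁V₁−P₂V₂)/(n−1) = (404×37.7−88.9×107)/0.45 = 12700 J.
Work done on the gas = −W_by = -12700 J.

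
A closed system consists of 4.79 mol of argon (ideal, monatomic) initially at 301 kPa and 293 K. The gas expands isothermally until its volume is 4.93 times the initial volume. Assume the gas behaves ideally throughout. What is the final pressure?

61.1 kPa

V₁ = nRT₁/P₁ = 4.79×8.314×293/301 = 38.8 L.
Isothermal: T stays 293 K; PV = const ⇒ V₂ = 191 L, P₂ = 61.1 kPa.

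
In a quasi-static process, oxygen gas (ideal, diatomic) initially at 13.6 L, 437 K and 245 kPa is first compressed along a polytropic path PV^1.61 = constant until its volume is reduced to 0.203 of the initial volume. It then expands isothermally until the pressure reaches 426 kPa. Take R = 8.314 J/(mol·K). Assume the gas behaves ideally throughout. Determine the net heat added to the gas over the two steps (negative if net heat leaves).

n = P₁V₁/(RT₁) = 245×13.6/(8.314×437) = 0.917 mol.
Step 1 — Polytropic n=1.61: T₂ = T₁(V₁/V₂)^(n−1) = 437×(4.93)^0.61 = 1160 K; P₂ = P₁(V₁/V₂)^n = 3190 kPa.
W = (P₁V₁−P₂V₂)/(n−1) = (245×13.6−3190×2.76)/0.61 = -8990 J.
ΔU = nCvΔT = 0.917×20.8×(1160−437) = 13700 J.
Q = ΔU + W = 4720 J.
State after step 1: P = 3190 kPa, V = 2.76 L, T = 1160 K.
Step 2 — Isothermal: T stays 1160 K; PV = const ⇒ V₂ = 20.7 L, P₂ = 426 kPa.
ΔU = 0 (ideal gas, T constant).
W = nRT ln(V₂/V₁) = 0.917×8.314×1160×ln(7.49) = 17800 J.
Q = ΔU + W = 17800 J.
Net over both steps: W = 8760 J, Q = 22500 J, ΔU = 13700 J.

22500 J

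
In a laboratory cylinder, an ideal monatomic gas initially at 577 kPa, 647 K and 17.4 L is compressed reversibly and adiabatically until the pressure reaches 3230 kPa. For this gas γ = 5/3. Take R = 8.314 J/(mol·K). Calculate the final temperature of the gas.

1290 K

Adiabatic: T₂/T₁ = (P₂/P₁)^((γ−1)/γ) ⇒ T₂ = 647×(5.60)^0.400 = 1290 K; V₂ = 6.19 L.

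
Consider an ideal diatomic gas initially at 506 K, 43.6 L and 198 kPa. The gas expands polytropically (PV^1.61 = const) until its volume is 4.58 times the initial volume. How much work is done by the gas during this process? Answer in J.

8560 J

n = P₁V₁/(RT₁) = 198×43.6/(8.314×506) = 2.05 mol.
Polytropic n=1.61: T₂ = T₁(V₁/V₂)^(n−1) = 506×(0.218)^0.61 = 200 K; P₂ = P₁(V₁/V₂)^n = 17.1 kPa.
W = (P₁V₁−P₂V₂)/(n−1) = (198×43.6−17.1×200)/0.61 = 8560 J.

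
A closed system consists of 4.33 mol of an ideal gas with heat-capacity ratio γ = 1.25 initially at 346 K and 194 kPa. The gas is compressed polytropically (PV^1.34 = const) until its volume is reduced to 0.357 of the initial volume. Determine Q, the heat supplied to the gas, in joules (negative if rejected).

V₁ = nRT₁/P₁ = 4.33×8.314×346/194 = 64.2 L.
Polytropic n=1.34: T₂ = T₁(V₁/V₂)^(n−1) = 346×(2.80)^0.34 = 491 K; P₂ = P₁(V₁/V₂)^n = 771 kPa.
W = (P₁V₁−P₂V₂)/(n−1) = (194×64.2−771×22.9)/0.34 = -15400 J.
ΔU = nCvΔT = 4.33×33.3×(491−346) = 20900 J.
Q = ΔU + W = 5530 J.

5530 J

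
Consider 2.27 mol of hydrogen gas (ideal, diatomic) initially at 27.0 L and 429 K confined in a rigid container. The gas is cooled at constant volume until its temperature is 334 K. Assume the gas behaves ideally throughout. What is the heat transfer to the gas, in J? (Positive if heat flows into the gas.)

-4480 J

P₁ = nRT₁/V₁ = 2.27×8.314×429/27.0 = 300 kPa.
Isochoric: V stays 27.0 L; P/T = const ⇒ T₂ = 334 K, P₂ = 233 kPa.
W = 0 (no volume change).
ΔU = nCvΔT = 2.27×20.8×(334−429) = -4480 J.
Q = ΔU = -4480 J.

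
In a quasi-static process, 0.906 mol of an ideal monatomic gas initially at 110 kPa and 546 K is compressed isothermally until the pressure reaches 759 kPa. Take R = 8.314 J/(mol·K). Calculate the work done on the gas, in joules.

7940 J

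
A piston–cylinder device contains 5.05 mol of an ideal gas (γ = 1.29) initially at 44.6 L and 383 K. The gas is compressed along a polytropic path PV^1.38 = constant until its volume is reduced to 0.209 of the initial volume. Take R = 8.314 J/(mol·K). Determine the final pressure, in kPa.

3130 kPa

P₁ = nRT₁/V₁ = 5.05×8.314×383/44.6 = 361 kPa.
Polytropic n=1.38: T₂ = T₁(V₁/V₂)^(n−1) = 383×(4.78)^0.38 = 694 K; P₂ = P₁(V₁/V₂)^n = 3130 kPa.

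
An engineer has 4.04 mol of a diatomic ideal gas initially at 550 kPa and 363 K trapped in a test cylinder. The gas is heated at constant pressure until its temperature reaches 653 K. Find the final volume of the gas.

39.9 L

V₁ = nRT₁/P₁ = 4.04×8.314×363/550 = 22.2 L.
Isobaric: P stays 550 kPa; V/T = const ⇒ T₂ = 653 K, V₂ = 39.9 L.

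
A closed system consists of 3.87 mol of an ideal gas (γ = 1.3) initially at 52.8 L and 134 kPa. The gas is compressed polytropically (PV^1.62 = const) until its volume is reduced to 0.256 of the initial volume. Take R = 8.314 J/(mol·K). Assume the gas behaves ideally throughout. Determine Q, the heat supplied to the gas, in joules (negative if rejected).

T₁ = P₁V₁/(nR) = 134×52.8/(3.87×8.314) = 220 K.
Polytropic n=1.62: T₂ = T₁(V₁/V₂)^(n−1) = 220×(3.91)^0.62 = 512 K; P₂ = P₁(V₁/V₂)^n = 1220 kPa.
W = (P₁V₁−P₂V₂)/(n−1) = (134×52.8−1220×13.5)/0.62 = -15100 J.
ΔU = nCvΔT = 3.87×27.7×(512−220) = 31300 J.
Q = ΔU + W = 16200 J.

16200 J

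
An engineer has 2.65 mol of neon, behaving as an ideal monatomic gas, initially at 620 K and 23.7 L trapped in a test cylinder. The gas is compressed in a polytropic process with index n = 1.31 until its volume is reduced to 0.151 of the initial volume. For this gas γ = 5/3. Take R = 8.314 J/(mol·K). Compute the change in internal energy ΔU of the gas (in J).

16300 J

P₁ = nRT₁/V₁ = 2.65×8.314×620/23.7 = 576 kPa.
Polytropic n=1.31: T₂ = T₁(V₁/V₂)^(n−1) = 620×(6.62)^0.31 = 1110 K; P₂ = P₁(V₁/V₂)^n = 6860 kPa.
For an ideal gas ΔU = nCvΔT with Cv = (3/2)R = 12.5 J/(mol·K).
ΔU = 2.65×12.5×(1110−620) = 16300 J.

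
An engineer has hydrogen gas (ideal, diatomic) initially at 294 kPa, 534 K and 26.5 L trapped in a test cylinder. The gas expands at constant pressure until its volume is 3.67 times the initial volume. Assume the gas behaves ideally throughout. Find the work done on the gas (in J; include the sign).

n = P₁V₁/(RT₁) = 294×26.5/(8.314×534) = 1.75 mol.
Isobaric: P stays 294 kPa; V/T = const ⇒ T₂ = 1960 K, V₂ = 97.3 L.
W = PΔV = 294×(97.3−26.5) kPa·L = 20800 J.
Work done on the gas = −W_by = -20800 J.

-20800 J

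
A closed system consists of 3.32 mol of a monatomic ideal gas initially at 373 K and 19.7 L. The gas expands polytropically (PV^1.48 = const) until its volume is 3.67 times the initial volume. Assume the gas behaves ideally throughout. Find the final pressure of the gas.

P₁ = nRT₁/V₁ = 3.32×8.314×373/19.7 = 523 kPa.
Polytropic n=1.48: T₂ = T₁(V₁/V₂)^(n−1) = 373×(0.272)^0.48 = 200 K; P₂ = P₁(V₁/V₂)^n = 76.3 kPa.

76.3 kPa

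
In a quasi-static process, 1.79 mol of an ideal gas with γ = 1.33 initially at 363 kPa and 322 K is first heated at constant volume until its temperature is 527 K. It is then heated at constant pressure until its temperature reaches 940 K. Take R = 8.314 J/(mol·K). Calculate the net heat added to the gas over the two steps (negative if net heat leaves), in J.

34000 J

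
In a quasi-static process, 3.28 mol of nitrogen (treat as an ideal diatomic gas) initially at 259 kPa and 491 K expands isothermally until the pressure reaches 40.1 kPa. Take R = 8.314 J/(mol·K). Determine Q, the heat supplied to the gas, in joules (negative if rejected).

V₁ = nRT₁/P₁ = 3.28×8.314×491/259 = 51.7 L.
Isothermal: T stays 491 K; PV = const ⇒ V₂ = 334 L, P₂ = 40.1 kPa.
ΔU = 0 (ideal gas, T constant).
W = nRT ln(V₂/V₁) = 3.28×8.314×491×ln(6.46) = 25000 J.
Q = ΔU + W = 25000 J.

25000 J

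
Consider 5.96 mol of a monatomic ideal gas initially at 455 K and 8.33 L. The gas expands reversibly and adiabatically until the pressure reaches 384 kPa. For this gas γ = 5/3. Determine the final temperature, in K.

208 K

P₁ = nRT₁/V₁ = 5.96×8.314×455/8.33 = 2710 kPa.
Adiabatic: T₂/T₁ = (P₂/P₁)^((γ−1)/γ) ⇒ T₂ = 455×(0.142)^0.400 = 208 K; V₂ = 26.9 L.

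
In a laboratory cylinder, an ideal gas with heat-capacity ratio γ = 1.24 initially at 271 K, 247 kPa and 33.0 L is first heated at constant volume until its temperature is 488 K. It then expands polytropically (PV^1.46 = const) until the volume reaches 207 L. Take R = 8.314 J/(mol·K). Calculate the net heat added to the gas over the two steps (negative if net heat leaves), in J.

n = P₁V₁/(RT₁) = 247×33.0/(8.314×271) = 3.62 mol.
Step 1 — Isochoric: V stays 33.0 L; P/T = const ⇒ T₂ = 488 K, P₂ = 445 kPa.
W = 0 (no volume change).
ΔU = nCvΔT = 3.62×34.6×(488−271) = 27200 J.
Q = ΔU = 27200 J.
State after step 1: P = 445 kPa, V = 33.0 L, T = 488 K.
Step 2 — Polytropic n=1.46: T₂ = T₁(V₁/V₂)^(n−1) = 488×(0.159)^0.46 = 210 K; P₂ = P₁(V₁/V₂)^n = 30.5 kPa.
W = (P₁V₁−P₂V₂)/(n−1) = (445×33.0−30.5×207)/0.46 = 18200 J.
ΔU = nCvΔT = 3.62×34.6×(210−488) = -34900 J.
Q = ΔU + W = -16700 J.
Net over both steps: W = 18200 J, Q = 10500 J, ΔU = -7680 J.

10500 J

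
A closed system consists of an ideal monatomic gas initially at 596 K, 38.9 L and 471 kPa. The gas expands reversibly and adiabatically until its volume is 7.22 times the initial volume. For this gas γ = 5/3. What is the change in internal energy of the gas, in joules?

-20100 J

n = P₁V₁/(RT₁) = 471×38.9/(8.314×596) = 3.70 mol.
Adiabatic: TV^(γ−1) = const ⇒ T₂ = 596×(0.139)^0.667 = 160 K; PV^γ = const ⇒ P₂ = 17.5 kPa.
For an ideal gas ΔU = nCvΔT with Cv = (3/2)R = 12.5 J/(mol·K).
ΔU = 3.70×12.5×(160−596) = -20100 J.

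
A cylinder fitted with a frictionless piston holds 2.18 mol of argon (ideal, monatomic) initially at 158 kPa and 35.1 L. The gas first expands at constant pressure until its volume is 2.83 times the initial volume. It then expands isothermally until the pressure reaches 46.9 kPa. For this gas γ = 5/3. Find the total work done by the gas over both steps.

T₁ = P₁V₁/(nR) = 158×35.1/(2.18×8.314) = 306 K.
Step 1 — Isobaric: P stays 158 kPa; V/T = const ⇒ T₂ = 866 K, V₂ = 99.3 L.
W = PΔV = 158×(99.3−35.1) kPa·L = 10100 J.
ΔU = nCvΔT = 2.18×12.5×(866−306) = 15200 J.
Q = ΔU + W = nCpΔT = 25400 J.
State after step 1: P = 158 kPa, V = 99.3 L, T = 866 K.
Step 2 — Isothermal: T stays 866 K; PV = const ⇒ V₂ = 335 L, P₂ = 46.9 kPa.
ΔU = 0 (ideal gas, T constant).
W = nRT ln(V₂/V₁) = 2.18×8.314×866×ln(3.37) = 19100 J.
Q = ΔU + W = 19100 J.
Net over both steps: W = 29200 J, Q = 44400 J, ΔU = 15200 J.

29200 J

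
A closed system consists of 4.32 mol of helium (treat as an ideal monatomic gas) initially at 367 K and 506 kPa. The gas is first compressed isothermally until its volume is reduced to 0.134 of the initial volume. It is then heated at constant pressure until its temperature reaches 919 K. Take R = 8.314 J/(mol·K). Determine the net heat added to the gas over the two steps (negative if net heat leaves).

23100 J

V₁ = nRT₁/P₁ = 4.32×8.314×367/506 = 26.1 L.
Step 1 — Isothermal: T stays 367 K; PV = const ⇒ V₂ = 3.49 L, P₂ = 3780 kPa.
ΔU = 0 (ideal gas, T constant).
W = nRT ln(V₂/V₁) = 4.32×8.314×367×ln(0.134) = -26500 J.
Q = ΔU + W = -26500 J.
State after step 1: P = 3780 kPa, V = 3.49 L, T = 367 K.
Step 2 — Isobaric: P stays 3780 kPa; V/T = const ⇒ T₂ = 919 K, V₂ = 8.74 L.
W = PΔV = 3780×(8.74−3.49) kPa·L = 19800 J.
ΔU = nCvΔT = 4.32×12.5×(919−367) = 29700 J.
Q = ΔU + W = nCpΔT = 49600 J.
Net over both steps: W = -6670 J, Q = 23100 J, ΔU = 29700 J.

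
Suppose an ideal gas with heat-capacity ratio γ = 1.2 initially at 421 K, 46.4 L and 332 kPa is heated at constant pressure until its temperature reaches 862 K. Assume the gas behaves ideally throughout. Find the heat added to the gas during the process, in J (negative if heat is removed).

96800 J

n = P₁V₁/(RT₁) = 332×46.4/(8.314×421) = 4.40 mol.
Isobaric: P stays 332 kPa; V/T = const ⇒ T₂ = 862 K, V₂ = 95.0 L.
W = PΔV = 332×(95.0−46.4) kPa·L = 16100 J.
ΔU = nCvΔT = 4.40×41.6×(862−421) = 80700 J.
Q = ΔU + W = nCpΔT = 96800 J.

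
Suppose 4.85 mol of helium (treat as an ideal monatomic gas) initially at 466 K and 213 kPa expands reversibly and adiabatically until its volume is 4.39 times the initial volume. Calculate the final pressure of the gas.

18.1 kPa

V₁ = nRT₁/P₁ = 4.85×8.314×466/213 = 88.2 L.
Adiabatic: TV^(γ−1) = const ⇒ T₂ = 466×(0.228)^0.667 = 174 K; PV^γ = const ⇒ P₂ = 18.1 kPa.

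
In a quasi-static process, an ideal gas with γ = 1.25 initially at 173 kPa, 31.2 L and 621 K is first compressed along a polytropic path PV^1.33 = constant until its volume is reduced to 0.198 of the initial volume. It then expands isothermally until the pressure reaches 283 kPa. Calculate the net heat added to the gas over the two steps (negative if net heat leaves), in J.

19000 J

n = P₁V₁/(RT₁) = 173×31.2/(8.314×621) = 1.05 mol.
Step 1 — Polytropic n=1.33: T₂ = T₁(V₁/V₂)^(n−1) = 621×(5.05)^0.33 = 1060 K; P₂ = P₁(V₁/V₂)^n = 1490 kPa.
W = (P₁V₁−P₂V₂)/(n−1) = (173×31.2−1490×6.18)/0.33 = -11600 J.
ΔU = nCvΔT = 1.05×33.3×(1060−621) = 15300 J.
Q = ΔU + W = 3700 J.
State after step 1: P = 1490 kPa, V = 6.18 L, T = 1060 K.
Step 2 — Isothermal: T stays 1060 K; PV = const ⇒ V₂ = 32.5 L, P₂ = 283 kPa.
ΔU = 0 (ideal gas, T constant).
W = nRT ln(V₂/V₁) = 1.05×8.314×1060×ln(5.27) = 15300 J.
Q = ΔU + W = 15300 J.
Net over both steps: W = 3750 J, Q = 19000 J, ΔU = 15300 J.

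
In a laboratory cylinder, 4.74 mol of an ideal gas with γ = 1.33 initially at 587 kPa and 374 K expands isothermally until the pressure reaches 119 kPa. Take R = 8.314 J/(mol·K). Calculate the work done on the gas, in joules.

V₁ = nRT₁/P₁ = 4.74×8.314×374/587 = 25.1 L.
Isothermal: T stays 374 K; PV = const ⇒ V₂ = 124 L, P₂ = 119 kPa.
W = nRT ln(V₂/V₁) = 4.74×8.314×374×ln(4.93) = 23500 J.
Work done on the gas = −W_by = -23500 J.

-23500 J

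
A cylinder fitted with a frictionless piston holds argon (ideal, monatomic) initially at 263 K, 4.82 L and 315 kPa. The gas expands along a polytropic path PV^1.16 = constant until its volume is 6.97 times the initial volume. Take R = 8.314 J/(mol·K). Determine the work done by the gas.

n = P₁V₁/(RT₁) = 315×4.82/(8.314×263) = 0.694 mol.
Polytropic n=1.16: T₂ = T₁(V₁/V₂)^(n−1) = 263×(0.143)^0.16 = 193 K; P₂ = P₁(V₁/V₂)^n = 33.1 kPa.
W = (P₁V₁−P₂V₂)/(n−1) = (315×4.82−33.1×33.6)/0.16 = 2530 J.

2530 J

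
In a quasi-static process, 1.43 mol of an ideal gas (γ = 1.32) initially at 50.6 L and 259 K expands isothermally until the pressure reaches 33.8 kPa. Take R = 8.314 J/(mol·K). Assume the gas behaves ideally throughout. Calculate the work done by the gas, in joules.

1810 J

P₁ = nRT₁/V₁ = 1.43×8.314×259/50.6 = 60.9 kPa.
Isothermal: T stays 259 K; PV = const ⇒ V₂ = 91.1 L, P₂ = 33.8 kPa.
W = nRT ln(V₂/V₁) = 1.43×8.314×259×ln(1.80) = 1810 J.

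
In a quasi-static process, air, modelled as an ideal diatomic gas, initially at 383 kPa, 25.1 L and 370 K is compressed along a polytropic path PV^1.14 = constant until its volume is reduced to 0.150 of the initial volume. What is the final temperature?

483 K

Polytropic n=1.14: T₂ = T₁(V₁/V₂)^(n−1) = 370×(6.67)^0.14 = 483 K; P₂ = P₁(V₁/V₂)^n = 3330 kPa.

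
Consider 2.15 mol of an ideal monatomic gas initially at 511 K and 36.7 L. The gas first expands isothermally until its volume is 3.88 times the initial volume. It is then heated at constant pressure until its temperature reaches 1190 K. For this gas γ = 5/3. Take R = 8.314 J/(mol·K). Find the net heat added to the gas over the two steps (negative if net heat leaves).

P₁ = nRT₁/V₁ = 2.15×8.314×511/36.7 = 249 kPa.
Step 1 — Isothermal: T stays 511 K; PV = const ⇒ V₂ = 142 L, P₂ = 64.1 kPa.
ΔU = 0 (ideal gas, T constant).
W = nRT ln(V₂/V₁) = 2.15×8.314×511×ln(3.88) = 12400 J.
Q = ΔU + W = 12400 J.
State after step 1: P = 64.1 kPa, V = 142 L, T = 511 K.
Step 2 — Isobaric: P stays 64.1 kPa; V/T = const ⇒ T₂ = 1190 K, V₂ = 332 L.
W = PΔV = 64.1×(332−142) kPa·L = 12100 J.
ΔU = nCvΔT = 2.15×12.5×(1190−511) = 18200 J.
Q = ΔU + W = nCpΔT = 30300 J.
Net over both steps: W = 24500 J, Q = 42700 J, ΔU = 18200 J.

42700 J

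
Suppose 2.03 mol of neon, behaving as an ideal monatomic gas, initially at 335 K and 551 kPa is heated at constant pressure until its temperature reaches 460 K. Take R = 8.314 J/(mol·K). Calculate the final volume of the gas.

V₁ = nRT₁/P₁ = 2.03×8.314×335/551 = 10.3 L.
Isobaric: P stays 551 kPa; V/T = const ⇒ T₂ = 460 K, V₂ = 14.1 L.

14.1 L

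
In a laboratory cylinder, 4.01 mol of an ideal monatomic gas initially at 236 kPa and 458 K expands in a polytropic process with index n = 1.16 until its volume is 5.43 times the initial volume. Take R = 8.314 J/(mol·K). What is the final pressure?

V₁ = nRT₁/P₁ = 4.01×8.314×458/236 = 64.7 L.
Polytropic n=1.16: T₂ = T₁(V₁/V₂)^(n−1) = 458×(0.184)^0.16 = 349 K; P₂ = P₁(V₁/V₂)^n = 33.2 kPa.

33.2 kPa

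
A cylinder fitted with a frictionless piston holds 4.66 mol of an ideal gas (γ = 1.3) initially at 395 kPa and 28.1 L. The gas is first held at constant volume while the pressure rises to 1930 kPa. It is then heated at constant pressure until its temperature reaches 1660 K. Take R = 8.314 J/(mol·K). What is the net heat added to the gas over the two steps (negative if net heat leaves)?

187000 J

T₁ = P₁V₁/(nR) = 395×28.1/(4.66×8.314) = 286 K.
Step 1 — Isochoric: V stays 28.1 L; P/T = const ⇒ T₂ = 1400 K, P₂ = 1930 kPa.
W = 0 (no volume change).
ΔU = nCvΔT = 4.66×27.7×(1400−286) = 144000 J.
Q = ΔU = 144000 J.
State after step 1: P = 1930 kPa, V = 28.1 L, T = 1400 K.
Step 2 — Isobaric: P stays 1930 kPa; V/T = const ⇒ T₂ = 1660 K, V₂ = 33.3 L.
W = PΔV = 1930×(33.3−28.1) kPa·L = 10100 J.
ΔU = nCvΔT = 4.66×27.7×(1660−1400) = 33600 J.
Q = ΔU + W = nCpΔT = 43700 J.
Net over both steps: W = 10100 J, Q = 187000 J, ΔU = 177000 J.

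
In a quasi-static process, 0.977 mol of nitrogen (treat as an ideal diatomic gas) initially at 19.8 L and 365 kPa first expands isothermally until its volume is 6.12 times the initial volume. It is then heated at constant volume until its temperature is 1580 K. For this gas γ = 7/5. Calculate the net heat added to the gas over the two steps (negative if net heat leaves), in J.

27100 J

T₁ = P₁V₁/(nR) = 365×19.8/(0.977×8.314) = 890 K.
Step 1 — Isothermal: T stays 890 K; PV = const ⇒ V₂ = 121 L, P₂ = 59.6 kPa.
ΔU = 0 (ideal gas, T constant).
W = nRT ln(V₂/V₁) = 0.977×8.314×890×ln(6.12) = 13100 J.
Q = ΔU + W = 13100 J.
State after step 1: P = 59.6 kPa, V = 121 L, T = 890 K.
Step 2 — Isochoric: V stays 121 L; P/T = const ⇒ T₂ = 1580 K, P₂ = 106 kPa.
W = 0 (no volume change).
ΔU = nCvΔT = 0.977×20.8×(1580−890) = 14000 J.
Q = ΔU = 14000 J.
Net over both steps: W = 13100 J, Q = 27100 J, ΔU = 14000 J.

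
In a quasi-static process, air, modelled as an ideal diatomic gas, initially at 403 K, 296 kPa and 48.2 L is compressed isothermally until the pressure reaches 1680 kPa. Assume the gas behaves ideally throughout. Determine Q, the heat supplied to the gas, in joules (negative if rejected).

-24800 J

n = P₁V₁/(RT₁) = 296×48.2/(8.314×403) = 4.26 mol.
Isothermal: T stays 403 K; PV = const ⇒ V₂ = 8.49 L, P₂ = 1680 kPa.
ΔU = 0 (ideal gas, T constant).
W = nRT ln(V₂/V₁) = 4.26×8.314×403×ln(0.176) = -24800 J.
Q = ΔU + W = -24800 J.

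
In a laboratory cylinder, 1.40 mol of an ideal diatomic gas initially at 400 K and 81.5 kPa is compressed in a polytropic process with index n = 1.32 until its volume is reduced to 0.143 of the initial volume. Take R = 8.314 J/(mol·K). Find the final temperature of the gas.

745 K

V₁ = nRT₁/P₁ = 1.40×8.314×400/81.5 = 57.1 L.
Polytropic n=1.32: T₂ = T₁(V₁/V₂)^(n−1) = 400×(6.99)^0.32 = 745 K; P₂ = P₁(V₁/V₂)^n = 1060 kPa.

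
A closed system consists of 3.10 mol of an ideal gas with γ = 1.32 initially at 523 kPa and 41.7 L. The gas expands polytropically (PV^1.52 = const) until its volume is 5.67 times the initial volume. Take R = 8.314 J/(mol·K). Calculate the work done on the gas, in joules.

-24900 J

T₁ = P₁V₁/(nR) = 523×41.7/(3.10×8.314) = 846 K.
Polytropic n=1.52: T₂ = T₁(V₁/V₂)^(n−1) = 846×(0.176)^0.52 = 343 K; P₂ = P₁(V₁/V₂)^n = 37.4 kPa.
W = (P₁V₁−P₂V₂)/(n−1) = (523×41.7−37.4×236)/0.52 = 24900 J.
Work done on the gas = −W_by = -24900 J.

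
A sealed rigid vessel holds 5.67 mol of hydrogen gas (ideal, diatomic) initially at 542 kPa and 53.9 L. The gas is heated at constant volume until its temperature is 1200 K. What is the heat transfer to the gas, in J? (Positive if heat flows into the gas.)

T₁ = P₁V₁/(nR) = 542×53.9/(5.67×8.314) = 620 K.
Isochoric: V stays 53.9 L; P/T = const ⇒ T₂ = 1200 K, P₂ = 1050 kPa.
W = 0 (no volume change).
ΔU = nCvΔT = 5.67×20.8×(1200−620) = 68400 J.
Q = ΔU = 68400 J.

68400 J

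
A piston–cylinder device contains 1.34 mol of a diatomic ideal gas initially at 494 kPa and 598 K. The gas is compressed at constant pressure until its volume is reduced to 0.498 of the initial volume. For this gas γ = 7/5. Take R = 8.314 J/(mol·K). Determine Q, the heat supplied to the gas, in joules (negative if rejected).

V₁ = nRT₁/P₁ = 1.34×8.314×598/494 = 13.5 L.
Isobaric: P stays 494 kPa; V/T = const ⇒ T₂ = 298 K, V₂ = 6.72 L.
W = PΔV = 494×(6.72−13.5) kPa·L = -3340 J.
ΔU = nCvΔT = 1.34×20.8×(298−598) = -8360 J.
Q = ΔU + W = nCpΔT = -11700 J.

-11700 J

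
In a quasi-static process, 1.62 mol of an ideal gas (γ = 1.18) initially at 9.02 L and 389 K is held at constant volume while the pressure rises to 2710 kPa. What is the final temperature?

1810 K

P₁ = nRT₁/V₁ = 1.62×8.314×389/9.02 = 581 kPa.
Isochoric: V stays 9.02 L; P/T = const ⇒ T₂ = 1810 K, P₂ = 2710 kPa.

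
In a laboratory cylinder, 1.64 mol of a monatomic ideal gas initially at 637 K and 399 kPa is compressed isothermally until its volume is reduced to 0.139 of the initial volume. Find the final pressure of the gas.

V₁ = nRT₁/P₁ = 1.64×8.314×637/399 = 21.8 L.
Isothermal: T stays 637 K; PV = const ⇒ V₂ = 3.03 L, P₂ = 2870 kPa.

2870 kPa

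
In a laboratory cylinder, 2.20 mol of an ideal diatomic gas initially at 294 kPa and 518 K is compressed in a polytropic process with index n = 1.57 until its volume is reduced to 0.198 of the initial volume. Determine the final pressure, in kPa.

3740 kPa

V₁ = nRT₁/P₁ = 2.20×8.314×518/294 = 32.2 L.
Polytropic n=1.57: T₂ = T₁(V₁/V₂)^(n−1) = 518×(5.05)^0.57 = 1300 K; P₂ = P₁(V₁/V₂)^n = 3740 kPa.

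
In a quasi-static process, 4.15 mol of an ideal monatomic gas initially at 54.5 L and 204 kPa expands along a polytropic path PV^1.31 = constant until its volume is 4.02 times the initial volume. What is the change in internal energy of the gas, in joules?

T₁ = P₁V₁/(nR) = 204×54.5/(4.15×8.314) = 322 K.
Polytropic n=1.31: T₂ = T₁(V₁/V₂)^(n−1) = 322×(0.249)^0.31 = 209 K; P₂ = P₁(V₁/V₂)^n = 33.0 kPa.
For an ideal gas ΔU = nCvΔT with Cv = (3/2)R = 12.5 J/(mol·K).
ΔU = 4.15×12.5×(209−322) = -5840 J.

-5840 J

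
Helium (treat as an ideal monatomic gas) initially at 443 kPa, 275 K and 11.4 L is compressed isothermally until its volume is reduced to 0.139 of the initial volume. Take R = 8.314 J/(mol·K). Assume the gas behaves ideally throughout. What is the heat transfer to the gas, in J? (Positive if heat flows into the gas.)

n = P₁V₁/(RT₁) = 443×11.4/(8.314×275) = 2.21 mol.
Isothermal: T stays 275 K; PV = const ⇒ V₂ = 1.58 L, P₂ = 3190 kPa.
ΔU = 0 (ideal gas, T constant).
W = nRT ln(V₂/V₁) = 2.21×8.314×275×ln(0.139) = -9970 J.
Q = ΔU + W = -9970 J.

-9970 J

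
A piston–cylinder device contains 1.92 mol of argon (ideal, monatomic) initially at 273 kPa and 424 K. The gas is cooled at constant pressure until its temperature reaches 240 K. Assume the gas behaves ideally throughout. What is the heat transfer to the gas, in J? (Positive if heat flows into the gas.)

V₁ = nRT₁/P₁ = 1.92×8.314×424/273 = 24.8 L.
Isobaric: P stays 273 kPa; V/T = const ⇒ T₂ = 240 K, V₂ = 14.0 L.
W = PΔV = 273×(14.0−24.8) kPa·L = -2940 J.
ΔU = nCvΔT = 1.92×12.5×(240−424) = -4410 J.
Q = ΔU + W = nCpΔT = -7340 J.

-7340 J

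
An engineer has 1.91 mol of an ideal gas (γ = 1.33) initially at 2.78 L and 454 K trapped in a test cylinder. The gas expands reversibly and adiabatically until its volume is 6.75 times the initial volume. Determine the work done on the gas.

P₁ = nRT₁/V₁ = 1.91×8.314×454/2.78 = 2590 kPa.
Adiabatic: TV^(γ−1) = const ⇒ T₂ = 454×(0.148)^0.330 = 242 K; PV^γ = const ⇒ P₂ = 205 kPa.
ΔU = nCvΔT = 1.91×25.2×(242−454) = -10200 J.
Q = 0 for an adiabatic process, so W = −ΔU = 10200 J.
Work done on the gas = −W_by = -10200 J.

-10200 J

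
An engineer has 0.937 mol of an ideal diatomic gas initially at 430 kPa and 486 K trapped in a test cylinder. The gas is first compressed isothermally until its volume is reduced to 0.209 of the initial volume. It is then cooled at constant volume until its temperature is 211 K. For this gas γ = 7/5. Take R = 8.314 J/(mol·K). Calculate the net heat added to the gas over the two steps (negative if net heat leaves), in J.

V₁ = nRT₁/P₁ = 0.937×8.314×486/430 = 8.80 L.
Step 1 — Isothermal: T stays 486 K; PV = const ⇒ V₂ = 1.84 L, P₂ = 2060 kPa.
ΔU = 0 (ideal gas, T constant).
W = nRT ln(V₂/V₁) = 0.937×8.314×486×ln(0.209) = -5930 J.
Q = ΔU + W = -5930 J.
State after step 1: P = 2060 kPa, V = 1.84 L, T = 486 K.
Step 2 — Isochoric: V stays 1.84 L; P/T = const ⇒ T₂ = 211 K, P₂ = 893 kPa.
W = 0 (no volume change).
ΔU = nCvΔT = 0.937×20.8×(211−486) = -5360 J.
Q = ΔU = -5360 J.
Net over both steps: W = -5930 J, Q = -11300 J, ΔU = -5360 J.

-11300 J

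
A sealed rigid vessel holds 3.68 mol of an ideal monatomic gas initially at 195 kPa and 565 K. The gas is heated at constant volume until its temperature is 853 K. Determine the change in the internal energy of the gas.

V₁ = nRT₁/P₁ = 3.68×8.314×565/195 = 88.6 L.
Isochoric: V stays 88.6 L; P/T = const ⇒ T₂ = 853 K, P₂ = 294 kPa.
For an ideal gas ΔU = nCvΔT with Cv = (3/2)R = 12.5 J/(mol·K).
ΔU = 3.68×12.5×(853−565) = 13200 J.

13200 J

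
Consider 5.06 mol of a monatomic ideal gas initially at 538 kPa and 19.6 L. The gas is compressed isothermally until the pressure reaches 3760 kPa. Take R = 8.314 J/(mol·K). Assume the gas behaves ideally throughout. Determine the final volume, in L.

T₁ = P₁V₁/(nR) = 538×19.6/(5.06×8.314) = 251 K.
Isothermal: T stays 251 K; PV = const ⇒ V₂ = 2.80 L, P₂ = 3760 kPa.

2.80 L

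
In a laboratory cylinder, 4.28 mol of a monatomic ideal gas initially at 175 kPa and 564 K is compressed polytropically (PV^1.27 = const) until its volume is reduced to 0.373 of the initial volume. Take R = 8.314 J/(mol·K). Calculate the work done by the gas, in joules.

V₁ = nRT₁/P₁ = 4.28×8.314×564/175 = 115 L.
Polytropic n=1.27: T₂ = T₁(V₁/V₂)^(n−1) = 564×(2.68)^0.27 = 736 K; P₂ = P₁(V₁/V₂)^n = 612 kPa.
W = (P₁V₁−P₂V₂)/(n−1) = (175×115−612×42.8)/0.27 = -22700 J.

-22700 J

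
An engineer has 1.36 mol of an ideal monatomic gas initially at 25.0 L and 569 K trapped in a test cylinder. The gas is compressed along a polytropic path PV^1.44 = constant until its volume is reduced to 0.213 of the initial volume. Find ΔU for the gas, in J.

9410 J

P₁ = nRT₁/V₁ = 1.36×8.314×569/25.0 = 257 kPa.
Polytropic n=1.44: T₂ = T₁(V₁/V₂)^(n−1) = 569×(4.69)^0.44 = 1120 K; P₂ = P₁(V₁/V₂)^n = 2390 kPa.
For an ideal gas ΔU = nCvΔT with Cv = (3/2)R = 12.5 J/(mol·K).
ΔU = 1.36×12.5×(1120−569) = 9410 J.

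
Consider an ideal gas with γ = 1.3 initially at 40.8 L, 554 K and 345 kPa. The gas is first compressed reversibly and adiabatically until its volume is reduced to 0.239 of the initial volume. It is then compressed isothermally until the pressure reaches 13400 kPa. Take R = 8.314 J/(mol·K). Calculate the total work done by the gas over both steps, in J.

-64100 J

n = P₁V₁/(RT₁) = 345×40.8/(8.314×554) = 3.06 mol.
Step 1 — Adiabatic: TV^(γ−1) = const ⇒ T₂ = 554×(4.18)^0.300 = 851 K; PV^γ = const ⇒ P₂ = 2220 kPa.
ΔU = nCvΔT = 3.06×27.7×(851−554) = 25200 J.
Q = 0 for an adiabatic process, so W = −ΔU = -25200 J.
State after step 1: P = 2220 kPa, V = 9.75 L, T = 851 K.
Step 2 — Isothermal: T stays 851 K; PV = const ⇒ V₂ = 1.61 L, P₂ = 13400 kPa.
ΔU = 0 (ideal gas, T constant).
W = nRT ln(V₂/V₁) = 3.06×8.314×851×ln(0.165) = -38900 J.
Q = ΔU + W = -38900 J.
Net over both steps: W = -64100 J, Q = -38900 J, ΔU = 25200 J.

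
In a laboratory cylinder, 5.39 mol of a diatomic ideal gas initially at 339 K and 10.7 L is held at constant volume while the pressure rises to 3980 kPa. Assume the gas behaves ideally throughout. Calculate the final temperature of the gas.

950 K

P₁ = nRT₁/V₁ = 5.39×8.314×339/10.7 = 1420 kPa.
Isochoric: V stays 10.7 L; P/T = const ⇒ T₂ = 950 K, P₂ = 3980 kPa.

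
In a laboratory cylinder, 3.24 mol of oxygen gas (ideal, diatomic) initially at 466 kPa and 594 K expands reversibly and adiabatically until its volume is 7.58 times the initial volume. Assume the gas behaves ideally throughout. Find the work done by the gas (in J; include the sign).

22200 J

V₁ = nRT₁/P₁ = 3.24×8.314×594/466 = 34.3 L.
Adiabatic: TV^(γ−1) = const ⇒ T₂ = 594×(0.132)^0.400 = 264 K; PV^γ = const ⇒ P₂ = 27.3 kPa.
ΔU = nCvΔT = 3.24×20.8×(264−594) = -22200 J.
Q = 0 for an adiabatic process, so W = −ΔU = 22200 J.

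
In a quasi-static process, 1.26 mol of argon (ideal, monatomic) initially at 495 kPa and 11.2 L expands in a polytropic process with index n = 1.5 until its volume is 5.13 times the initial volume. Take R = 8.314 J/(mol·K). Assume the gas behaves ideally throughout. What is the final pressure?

42.6 kPa

T₁ = P₁V₁/(nR) = 495×11.2/(1.26×8.314) = 529 K.
Polytropic n=1.5: T₂ = T₁(V₁/V₂)^(n−1) = 529×(0.195)^0.50 = 234 K; P₂ = P₁(V₁/V₂)^n = 42.6 kPa.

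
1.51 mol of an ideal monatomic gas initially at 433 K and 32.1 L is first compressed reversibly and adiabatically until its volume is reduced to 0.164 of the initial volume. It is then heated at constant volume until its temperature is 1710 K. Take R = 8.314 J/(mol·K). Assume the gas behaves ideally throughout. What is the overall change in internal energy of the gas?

24000 J

P₁ = nRT₁/V₁ = 1.51×8.314×433/32.1 = 169 kPa.
Step 1 — Adiabatic: TV^(γ−1) = const ⇒ T₂ = 433×(6.10)^0.667 = 1450 K; PV^γ = const ⇒ P₂ = 3450 kPa.
ΔU = nCvΔT = 1.51×12.5×(1450−433) = 19100 J.
Q = 0 for an adiabatic process, so W = −ΔU = -19100 J.
State after step 1: P = 3450 kPa, V = 5.26 L, T = 1450 K.
Step 2 — Isochoric: V stays 5.26 L; P/T = const ⇒ T₂ = 1710 K, P₂ = 4080 kPa.
W = 0 (no volume change).
ΔU = nCvΔT = 1.51×12.5×(1710−1450) = 4990 J.
Q = ΔU = 4990 J.
Net over both steps: W = -19100 J, Q = 4990 J, ΔU = 24000 J.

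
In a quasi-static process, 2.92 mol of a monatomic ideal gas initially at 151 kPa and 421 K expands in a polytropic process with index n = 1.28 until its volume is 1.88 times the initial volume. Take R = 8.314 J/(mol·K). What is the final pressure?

V₁ = nRT₁/P₁ = 2.92×8.314×421/151 = 67.7 L.
Polytropic n=1.28: T₂ = T₁(V₁/V₂)^(n−1) = 421×(0.532)^0.28 = 353 K; P₂ = P₁(V₁/V₂)^n = 67.3 kPa.

67.3 kPa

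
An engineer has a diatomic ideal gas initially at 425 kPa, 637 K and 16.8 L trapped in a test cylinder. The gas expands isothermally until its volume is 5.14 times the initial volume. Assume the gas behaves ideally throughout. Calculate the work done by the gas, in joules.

n = P₁V₁/(RT₁) = 425×16.8/(8.314×637) = 1.35 mol.
Isothermal: T stays 637 K; PV = const ⇒ V₂ = 86.4 L, P₂ = 82.7 kPa.
W = nRT ln(V₂/V₁) = 1.35×8.314×637×ln(5.14) = 11700 J.

11700 J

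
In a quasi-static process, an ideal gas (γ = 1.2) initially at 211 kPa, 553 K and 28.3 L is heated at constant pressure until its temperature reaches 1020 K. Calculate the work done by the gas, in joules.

5040 J

n = P₁V₁/(RT₁) = 211×28.3/(8.314×553) = 1.30 mol.
Isobaric: P stays 211 kPa; V/T = const ⇒ T₂ = 1020 K, V₂ = 52.2 L.
W = PΔV = 211×(52.2−28.3) kPa·L = 5040 J.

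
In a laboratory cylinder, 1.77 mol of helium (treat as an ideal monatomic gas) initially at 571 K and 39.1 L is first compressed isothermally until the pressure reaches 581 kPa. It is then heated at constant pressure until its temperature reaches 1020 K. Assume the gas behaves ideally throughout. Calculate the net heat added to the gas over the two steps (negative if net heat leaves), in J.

8160 J

P₁ = nRT₁/V₁ = 1.77×8.314×571/39.1 = 215 kPa.
Step 1 — Isothermal: T stays 571 K; PV = const ⇒ V₂ = 14.5 L, P₂ = 581 kPa.
ΔU = 0 (ideal gas, T constant).
W = nRT ln(V₂/V₁) = 1.77×8.314×571×ln(0.370) = -8360 J.
Q = ΔU + W = -8360 J.
State after step 1: P = 581 kPa, V = 14.5 L, T = 571 K.
Step 2 — Isobaric: P stays 581 kPa; V/T = const ⇒ T₂ = 1020 K, V₂ = 25.8 L.
W = PΔV = 581×(25.8−14.5) kPa·L = 6610 J.
ΔU = nCvΔT = 1.77×12.5×(1020−571) = 9910 J.
Q = ΔU + W = nCpΔT = 16500 J.
Net over both steps: W = -1750 J, Q = 8160 J, ΔU = 9910 J.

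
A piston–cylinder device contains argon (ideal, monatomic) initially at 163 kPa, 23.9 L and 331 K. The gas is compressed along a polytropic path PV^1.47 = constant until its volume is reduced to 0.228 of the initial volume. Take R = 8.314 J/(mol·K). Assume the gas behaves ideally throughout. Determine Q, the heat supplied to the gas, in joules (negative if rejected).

-2450 J

n = P₁V₁/(RT₁) = 163×23.9/(8.314×331) = 1.42 mol.
Polytropic n=1.47: T₂ = T₁(V₁/V₂)^(n−1) = 331×(4.39)^0.47 = 663 K; P₂ = P₁(V₁/V₂)^n = 1430 kPa.
W = (P₁V₁−P₂V₂)/(n−1) = (163×23.9−1430×5.45)/0.47 = -8320 J.
ΔU = nCvΔT = 1.42×12.5×(663−331) = 5860 J.
Q = ΔU + W = -2450 J.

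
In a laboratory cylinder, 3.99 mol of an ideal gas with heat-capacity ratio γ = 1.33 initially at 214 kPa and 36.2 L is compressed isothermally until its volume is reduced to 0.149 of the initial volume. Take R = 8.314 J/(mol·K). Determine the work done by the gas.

-14700 J

T₁ = P₁V₁/(nR) = 214×36.2/(3.99×8.314) = 234 K.
Isothermal: T stays 234 K; PV = const ⇒ V₂ = 5.39 L, P₂ = 1440 kPa.
W = nRT ln(V₂/V₁) = 3.99×8.314×234×ln(0.149) = -14700 J.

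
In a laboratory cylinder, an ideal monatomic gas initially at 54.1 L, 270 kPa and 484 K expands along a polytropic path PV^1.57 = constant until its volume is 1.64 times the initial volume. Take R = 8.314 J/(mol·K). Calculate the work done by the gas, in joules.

6300 J

n = P₁V₁/(RT₁) = 270×54.1/(8.314×484) = 3.63 mol.
Polytropic n=1.57: T₂ = T₁(V₁/V₂)^(n−1) = 484×(0.610)^0.57 = 365 K; P₂ = P₁(V₁/V₂)^n = 124 kPa.
W = (P₁V₁−P₂V₂)/(n−1) = (270×54.1−124×88.7)/0.57 = 6300 J.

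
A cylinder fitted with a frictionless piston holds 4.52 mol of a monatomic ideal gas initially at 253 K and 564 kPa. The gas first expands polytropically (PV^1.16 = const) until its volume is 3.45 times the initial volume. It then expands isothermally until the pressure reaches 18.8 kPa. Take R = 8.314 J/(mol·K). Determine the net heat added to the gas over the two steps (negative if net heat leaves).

23400 J

V₁ = nRT₁/P₁ = 4.52×8.314×253/564 = 16.9 L.
Step 1 — Polytropic n=1.16: T₂ = T₁(V₁/V₂)^(n−1) = 253×(0.290)^0.16 = 208 K; P₂ = P₁(V₁/V₂)^n = 134 kPa.
W = (P₁V₁−P₂V₂)/(n−1) = (564×16.9−134×58.2)/0.16 = 10700 J.
ΔU = nCvΔT = 4.52×12.5×(208−253) = -2560 J.
Q = ΔU + W = 8120 J.
State after step 1: P = 134 kPa, V = 58.2 L, T = 208 K.
Step 2 — Isothermal: T stays 208 K; PV = const ⇒ V₂ = 415 L, P₂ = 18.8 kPa.
ΔU = 0 (ideal gas, T constant).
W = nRT ln(V₂/V₁) = 4.52×8.314×208×ln(7.13) = 15300 J.
Q = ΔU + W = 15300 J.
Net over both steps: W = 26000 J, Q = 23400 J, ΔU = -2560 J.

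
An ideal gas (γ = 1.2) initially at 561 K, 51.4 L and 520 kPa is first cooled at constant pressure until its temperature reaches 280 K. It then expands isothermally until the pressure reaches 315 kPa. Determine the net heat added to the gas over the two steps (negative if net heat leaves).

n = P₁V₁/(RT₁) = 520×51.4/(8.314×561) = 5.73 mol.
Step 1 — Isobaric: P stays 520 kPa; V/T = const ⇒ T₂ = 280 K, V₂ = 25.7 L.
W = PΔV = 520×(25.7−51.4) kPa·L = -13400 J.
ΔU = nCvΔT = 5.73×41.6×(280−561) = -66900 J.
Q = ΔU + W = nCpΔT = -80300 J.
State after step 1: P = 520 kPa, V = 25.7 L, T = 280 K.
Step 2 — Isothermal: T stays 280 K; PV = const ⇒ V₂ = 42.3 L, P₂ = 315 kPa.
ΔU = 0 (ideal gas, T constant).
W = nRT ln(V₂/V₁) = 5.73×8.314×280×ln(1.65) = 6690 J.
Q = ΔU + W = 6690 J.
Net over both steps: W = -6700 J, Q = -73600 J, ΔU = -66900 J.

-73600 J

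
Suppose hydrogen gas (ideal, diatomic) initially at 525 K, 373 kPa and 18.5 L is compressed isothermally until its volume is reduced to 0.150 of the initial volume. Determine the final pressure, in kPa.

Isothermal: T stays 525 K; PV = const ⇒ V₂ = 2.77 L, P₂ = 2490 kPa.

2490 kPa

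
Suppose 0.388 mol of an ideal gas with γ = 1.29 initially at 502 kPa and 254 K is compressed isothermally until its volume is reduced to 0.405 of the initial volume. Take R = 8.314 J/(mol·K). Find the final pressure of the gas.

1240 kPa

V₁ = nRT₁/P₁ = 0.388×8.314×254/502 = 1.63 L.
Isothermal: T stays 254 K; PV = const ⇒ V₂ = 0.661 L, P₂ = 1240 kPa.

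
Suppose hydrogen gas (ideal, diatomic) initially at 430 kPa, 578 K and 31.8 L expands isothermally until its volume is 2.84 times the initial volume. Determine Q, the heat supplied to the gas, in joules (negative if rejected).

n = P₁V₁/(RT₁) = 430×31.8/(8.314×578) = 2.85 mol.
Isothermal: T stays 578 K; PV = const ⇒ V₂ = 90.3 L, P₂ = 151 kPa.
ΔU = 0 (ideal gas, T constant).
W = nRT ln(V₂/V₁) = 2.85×8.314×578×ln(2.84) = 14300 J.
Q = ΔU + W = 14300 J.

14300 J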